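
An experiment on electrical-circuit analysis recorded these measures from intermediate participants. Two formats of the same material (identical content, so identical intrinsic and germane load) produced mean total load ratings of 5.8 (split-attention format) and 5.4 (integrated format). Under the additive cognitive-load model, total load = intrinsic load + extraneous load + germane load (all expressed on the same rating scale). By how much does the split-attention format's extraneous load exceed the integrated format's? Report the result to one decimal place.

0.4

Intrinsic and germane load are equal across formats, so the difference in total load equals the difference in extraneous load.
Extraneous-load difference = 5.8 − 5.4 = 0.4.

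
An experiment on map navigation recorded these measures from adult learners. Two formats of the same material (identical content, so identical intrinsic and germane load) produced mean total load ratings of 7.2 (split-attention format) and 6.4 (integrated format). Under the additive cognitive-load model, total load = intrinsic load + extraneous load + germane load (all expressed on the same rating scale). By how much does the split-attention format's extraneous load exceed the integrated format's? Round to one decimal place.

0.8

Intrinsic and germane load are equal across formats, so the difference in total load equals the difference in extraneous load.
Extraneous-load difference = 7.2 − 6.4 = 0.8.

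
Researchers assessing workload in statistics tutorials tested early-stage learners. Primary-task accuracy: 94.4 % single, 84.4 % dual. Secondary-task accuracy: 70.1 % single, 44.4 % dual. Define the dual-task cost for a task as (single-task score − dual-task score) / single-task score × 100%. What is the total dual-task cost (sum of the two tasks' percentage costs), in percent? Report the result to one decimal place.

Primary cost = (94.4 − 84.4) / 94.4 × 100% = 10.5932%.
Secondary cost = (70.1 − 44.4) / 70.1 × 100% = 36.6619%.
Total = 10.5932% + 36.6619% = 47.2551% ≈ 47.3%.

47.3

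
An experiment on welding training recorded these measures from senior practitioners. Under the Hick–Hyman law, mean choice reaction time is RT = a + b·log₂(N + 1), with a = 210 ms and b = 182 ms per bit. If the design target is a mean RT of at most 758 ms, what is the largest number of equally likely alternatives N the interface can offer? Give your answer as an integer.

Set 210 + 182·log₂(N + 1) ≤ 758.
log₂(N + 1) ≤ (758 − 210) / 182 = 3.0110.
N + 1 ≤ 2^3.0110 = 8.0612.
N ≤ 7.0612, so the largest integer N is 7.

7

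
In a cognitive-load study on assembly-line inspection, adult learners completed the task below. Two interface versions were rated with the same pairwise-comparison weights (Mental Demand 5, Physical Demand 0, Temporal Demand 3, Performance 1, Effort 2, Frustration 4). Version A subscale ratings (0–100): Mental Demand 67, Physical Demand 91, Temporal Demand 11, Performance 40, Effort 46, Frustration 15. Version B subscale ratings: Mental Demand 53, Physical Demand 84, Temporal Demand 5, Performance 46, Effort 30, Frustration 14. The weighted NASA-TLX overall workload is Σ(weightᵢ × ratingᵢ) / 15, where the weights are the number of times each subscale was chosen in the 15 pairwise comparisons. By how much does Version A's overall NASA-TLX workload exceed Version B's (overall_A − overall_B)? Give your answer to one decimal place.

Version A weighted sum = 5·67 + 0·91 + 3·11 + 1·40 + 2·46 + 4·15 = 335 + 0 + 33 + 40 + 92 + 60 = 560; overall_A = 560/15 = 37.3333.
Version B weighted sum = 5·53 + 0·84 + 3·5 + 1·46 + 2·30 + 4·14 = 265 + 0 + 15 + 46 + 60 + 56 = 442; overall_B = 442/15 = 29.4667.
Difference = 37.3333 − 29.4667 = 7.8666 ≈ 7.9.

7.9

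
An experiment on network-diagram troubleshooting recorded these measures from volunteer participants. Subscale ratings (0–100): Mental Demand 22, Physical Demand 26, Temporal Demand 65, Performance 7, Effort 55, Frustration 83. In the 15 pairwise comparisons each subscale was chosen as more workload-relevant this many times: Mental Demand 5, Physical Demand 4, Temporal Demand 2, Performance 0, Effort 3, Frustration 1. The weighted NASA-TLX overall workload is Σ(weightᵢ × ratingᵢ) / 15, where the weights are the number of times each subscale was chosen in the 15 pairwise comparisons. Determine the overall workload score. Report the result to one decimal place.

39.5

The tallies are the weights (they sum to 15).
Weighted sum = 5·22 + 4·26 + 2·65 + 0·7 + 3·55 + 1·83
            = 110 + 104 + 130 + 0 + 165 + 83 = 592.
Overall workload = 592 / 15 = 39.4667 ≈ 39.5.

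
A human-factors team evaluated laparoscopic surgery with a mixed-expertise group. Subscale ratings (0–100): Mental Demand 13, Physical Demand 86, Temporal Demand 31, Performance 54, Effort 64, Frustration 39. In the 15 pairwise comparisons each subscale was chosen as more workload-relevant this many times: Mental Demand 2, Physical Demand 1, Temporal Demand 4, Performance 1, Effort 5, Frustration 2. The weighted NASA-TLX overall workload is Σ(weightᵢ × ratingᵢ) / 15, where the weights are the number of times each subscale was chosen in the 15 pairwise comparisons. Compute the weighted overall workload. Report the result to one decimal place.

The tallies are the weights (they sum to 15).
Weighted sum = 2·13 + 1·86 + 4·31 + 1·54 + 5·64 + 2·39
            = 26 + 86 + 124 + 54 + 320 + 78 = 688.
Overall workload = 688 / 15 = 45.8667 ≈ 45.9.

45.9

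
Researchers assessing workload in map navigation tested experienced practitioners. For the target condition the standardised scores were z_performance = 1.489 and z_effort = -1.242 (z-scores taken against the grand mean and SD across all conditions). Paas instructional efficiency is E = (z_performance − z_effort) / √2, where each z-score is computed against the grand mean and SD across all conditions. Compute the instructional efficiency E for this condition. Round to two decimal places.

z_P − z_E = 1.489 − (-1.242) = 2.7310.
E = 2.7310 / √2 = 2.7310 / 1.41421 = 1.9311 ≈ 1.93.

1.93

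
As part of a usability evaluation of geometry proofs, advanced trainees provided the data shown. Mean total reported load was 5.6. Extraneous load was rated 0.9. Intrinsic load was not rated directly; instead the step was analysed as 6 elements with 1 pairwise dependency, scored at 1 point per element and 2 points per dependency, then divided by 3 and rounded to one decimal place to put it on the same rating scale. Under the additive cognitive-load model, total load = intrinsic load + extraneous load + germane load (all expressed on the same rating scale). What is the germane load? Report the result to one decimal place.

2.0

Intrinsic (element-interactivity): (6 × 1 + 1 × 2) / 3 = 8 / 3 = 2.6667 → 2.7.
germane load = total − intrinsic − extraneous
             = 5.6 − 2.7 − 0.9 = 2.0.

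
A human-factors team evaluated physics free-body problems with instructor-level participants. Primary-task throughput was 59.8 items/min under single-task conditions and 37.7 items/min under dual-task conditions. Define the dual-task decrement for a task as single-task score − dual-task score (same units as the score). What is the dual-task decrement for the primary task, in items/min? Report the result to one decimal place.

22.1

Decrement = 59.8 − 37.7 = 22.1000 items/min ≈ 22.1 items/min.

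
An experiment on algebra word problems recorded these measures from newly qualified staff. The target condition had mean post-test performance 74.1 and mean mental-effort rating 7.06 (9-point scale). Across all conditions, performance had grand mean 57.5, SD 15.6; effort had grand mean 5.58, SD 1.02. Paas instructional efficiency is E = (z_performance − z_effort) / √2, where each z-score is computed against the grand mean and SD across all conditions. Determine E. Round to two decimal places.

z_performance = (74.1 − 57.5) / 15.6 = 16.6000 / 15.6 = 1.0641.
z_effort = (7.06 − 5.58) / 1.02 = 1.4800 / 1.02 = 1.4510.
z_P − z_E = 1.0641 − 1.4510 = -0.3869.
E = -0.3869 / √2 = -0.3869 / 1.41421 = -0.2736 ≈ -0.27.

-0.27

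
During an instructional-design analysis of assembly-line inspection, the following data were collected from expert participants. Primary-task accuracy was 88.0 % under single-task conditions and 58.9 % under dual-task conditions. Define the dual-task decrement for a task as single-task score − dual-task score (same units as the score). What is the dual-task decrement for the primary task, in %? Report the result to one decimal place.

Decrement = 88.0 − 58.9 = 29.1000 % ≈ 29.1 %.

29.1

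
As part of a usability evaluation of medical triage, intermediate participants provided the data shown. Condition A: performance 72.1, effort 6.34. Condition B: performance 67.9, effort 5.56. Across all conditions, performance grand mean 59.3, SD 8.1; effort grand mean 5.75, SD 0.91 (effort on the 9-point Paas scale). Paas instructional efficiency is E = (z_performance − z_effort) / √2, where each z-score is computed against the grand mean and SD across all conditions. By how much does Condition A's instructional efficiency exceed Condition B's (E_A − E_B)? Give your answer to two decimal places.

-0.24

Condition A: z_P = (72.1 − 59.3)/8.1 = 1.5802; z_E = (6.34 − 5.75)/0.91 = 0.6484; E_A = (1.5802 − 0.6484)/√2 = 0.6589.
Condition B: z_P = (67.9 − 59.3)/8.1 = 1.0617; z_E = (5.56 − 5.75)/0.91 = -0.2088; E_B = (1.0617 − (-0.2088))/√2 = 0.8984.
E_A − E_B = 0.6589 − 0.8984 = -0.2395 ≈ -0.24.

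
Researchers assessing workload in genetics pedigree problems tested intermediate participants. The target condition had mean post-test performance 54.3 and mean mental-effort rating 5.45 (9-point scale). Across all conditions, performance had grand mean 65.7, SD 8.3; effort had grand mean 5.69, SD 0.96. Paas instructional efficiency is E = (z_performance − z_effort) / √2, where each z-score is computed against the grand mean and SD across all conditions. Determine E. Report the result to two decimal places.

-0.79

z_performance = (54.3 − 65.7) / 8.3 = -11.4000 / 8.3 = -1.3735.
z_effort = (5.45 − 5.69) / 0.96 = -0.2400 / 0.96 = -0.2500.
z_P − z_E = -1.3735 − (-0.2500) = -1.1235.
E = -1.1235 / √2 = -1.1235 / 1.41421 = -0.7944 ≈ -0.79.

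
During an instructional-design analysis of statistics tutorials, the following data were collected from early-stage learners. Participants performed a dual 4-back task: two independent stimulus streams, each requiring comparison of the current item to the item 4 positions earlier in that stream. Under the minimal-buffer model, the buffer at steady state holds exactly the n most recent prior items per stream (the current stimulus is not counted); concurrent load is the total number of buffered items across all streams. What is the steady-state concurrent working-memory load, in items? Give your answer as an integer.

8

Each stream's buffer holds its 4 most recent prior items.
Two independent streams: 2 × 4 = 8 buffered items at steady state.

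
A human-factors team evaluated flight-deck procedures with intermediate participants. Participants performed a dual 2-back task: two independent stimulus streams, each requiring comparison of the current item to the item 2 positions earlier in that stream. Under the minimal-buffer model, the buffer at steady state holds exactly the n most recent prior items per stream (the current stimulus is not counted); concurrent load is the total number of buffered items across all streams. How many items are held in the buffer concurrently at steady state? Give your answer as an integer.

Each stream's buffer holds its 2 most recent prior items.
Two independent streams: 2 × 2 = 4 buffered items at steady state.

4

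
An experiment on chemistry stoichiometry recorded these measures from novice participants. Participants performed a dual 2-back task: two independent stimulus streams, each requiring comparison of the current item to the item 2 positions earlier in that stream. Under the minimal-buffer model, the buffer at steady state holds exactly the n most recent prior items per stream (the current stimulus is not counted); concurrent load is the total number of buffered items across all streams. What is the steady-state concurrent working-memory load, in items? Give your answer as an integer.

Each stream's buffer holds its 2 most recent prior items.
Two independent streams: 2 × 2 = 4 buffered items at steady state.

4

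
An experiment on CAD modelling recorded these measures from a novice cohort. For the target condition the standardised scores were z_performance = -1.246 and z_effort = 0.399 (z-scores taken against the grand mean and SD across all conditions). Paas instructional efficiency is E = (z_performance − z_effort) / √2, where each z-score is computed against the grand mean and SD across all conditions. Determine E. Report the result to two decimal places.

z_P − z_E = -1.246 − 0.399 = -1.6450.
E = -1.6450 / √2 = -1.6450 / 1.41421 = -1.1632 ≈ -1.16.

-1.16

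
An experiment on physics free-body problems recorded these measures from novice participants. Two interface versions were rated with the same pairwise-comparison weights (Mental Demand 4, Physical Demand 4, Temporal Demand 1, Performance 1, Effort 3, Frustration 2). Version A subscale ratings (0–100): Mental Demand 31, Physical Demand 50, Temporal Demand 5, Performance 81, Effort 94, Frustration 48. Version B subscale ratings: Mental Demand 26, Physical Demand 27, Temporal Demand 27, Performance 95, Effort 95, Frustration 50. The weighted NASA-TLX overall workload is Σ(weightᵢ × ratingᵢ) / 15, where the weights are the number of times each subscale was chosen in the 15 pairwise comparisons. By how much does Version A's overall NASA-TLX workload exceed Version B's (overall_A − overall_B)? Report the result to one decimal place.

Version A weighted sum = 4·31 + 4·50 + 1·5 + 1·81 + 3·94 + 2·48 = 124 + 200 + 5 + 81 + 282 + 96 = 788; overall_A = 788/15 = 52.5333.
Version B weighted sum = 4·26 + 4·27 + 1·27 + 1·95 + 3·95 + 2·50 = 104 + 108 + 27 + 95 + 285 + 100 = 719; overall_B = 719/15 = 47.9333.
Difference = 52.5333 − 47.9333 = 4.6000 ≈ 4.6.

4.6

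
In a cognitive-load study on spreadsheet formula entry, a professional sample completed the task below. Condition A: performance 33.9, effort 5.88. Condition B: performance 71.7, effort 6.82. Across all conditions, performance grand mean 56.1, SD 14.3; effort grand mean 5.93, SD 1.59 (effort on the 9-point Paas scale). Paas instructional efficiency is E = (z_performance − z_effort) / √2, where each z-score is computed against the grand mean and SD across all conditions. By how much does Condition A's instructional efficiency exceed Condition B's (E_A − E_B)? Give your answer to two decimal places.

-1.45

Condition A: z_P = (33.9 − 56.1)/14.3 = -1.5524; z_E = (5.88 − 5.93)/1.59 = -0.0314; E_A = (-1.5524 − (-0.0314))/√2 = -1.0755.
Condition B: z_P = (71.7 − 56.1)/14.3 = 1.0909; z_E = (6.82 − 5.93)/1.59 = 0.5597; E_B = (1.0909 − 0.5597)/√2 = 0.3756.
E_A − E_B = -1.0755 − 0.3756 = -1.4511 ≈ -1.45.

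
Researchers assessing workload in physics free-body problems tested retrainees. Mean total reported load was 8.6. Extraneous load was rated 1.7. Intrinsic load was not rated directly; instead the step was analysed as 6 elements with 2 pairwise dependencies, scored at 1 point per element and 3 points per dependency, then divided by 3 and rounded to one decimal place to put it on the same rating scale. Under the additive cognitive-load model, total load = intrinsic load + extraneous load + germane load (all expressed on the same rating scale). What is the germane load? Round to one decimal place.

2.9

Intrinsic (element-interactivity): (6 × 1 + 2 × 3) / 3 = 12 / 3 = 4.0000 → 4.0.
germane load = total − intrinsic − extraneous
             = 8.6 − 4.0 − 1.7 = 2.9.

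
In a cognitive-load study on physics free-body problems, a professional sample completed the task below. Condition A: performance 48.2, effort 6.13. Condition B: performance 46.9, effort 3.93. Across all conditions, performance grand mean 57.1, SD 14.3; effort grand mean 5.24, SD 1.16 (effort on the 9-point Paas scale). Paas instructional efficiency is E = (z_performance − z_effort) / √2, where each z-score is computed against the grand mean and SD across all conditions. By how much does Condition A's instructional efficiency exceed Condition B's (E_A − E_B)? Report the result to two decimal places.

Condition A: z_P = (48.2 − 57.1)/14.3 = -0.6224; z_E = (6.13 − 5.24)/1.16 = 0.7672; E_A = (-0.6224 − 0.7672)/√2 = -0.9826.
Condition B: z_P = (46.9 − 57.1)/14.3 = -0.7133; z_E = (3.93 − 5.24)/1.16 = -1.1293; E_B = (-0.7133 − (-1.1293))/√2 = 0.2942.
E_A − E_B = -0.9826 − 0.2942 = -1.2768 ≈ -1.28.

-1.28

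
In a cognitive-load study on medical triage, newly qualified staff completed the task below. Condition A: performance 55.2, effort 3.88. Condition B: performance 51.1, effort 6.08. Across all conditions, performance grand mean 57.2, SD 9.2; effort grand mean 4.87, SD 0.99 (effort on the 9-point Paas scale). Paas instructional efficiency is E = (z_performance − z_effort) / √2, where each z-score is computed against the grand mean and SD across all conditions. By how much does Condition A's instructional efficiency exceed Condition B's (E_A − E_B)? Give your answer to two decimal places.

1.89

Condition A: z_P = (55.2 − 57.2)/9.2 = -0.2174; z_E = (3.88 − 4.87)/0.99 = -1.0000; E_A = (-0.2174 − (-1.0000))/√2 = 0.5534.
Condition B: z_P = (51.1 − 57.2)/9.2 = -0.6630; z_E = (6.08 − 4.87)/0.99 = 1.2222; E_B = (-0.6630 − 1.2222)/√2 = -1.3330.
E_A − E_B = 0.5534 − (-1.3330) = 1.8864 ≈ 1.89.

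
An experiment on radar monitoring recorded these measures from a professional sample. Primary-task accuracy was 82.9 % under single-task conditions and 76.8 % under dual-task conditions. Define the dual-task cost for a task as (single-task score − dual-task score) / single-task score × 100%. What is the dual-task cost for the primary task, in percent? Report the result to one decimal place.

7.4

Cost = (82.9 − 76.8) / 82.9 × 100%
     = 6.1000 / 82.9 × 100% = 7.3583%.
≈ 7.4%.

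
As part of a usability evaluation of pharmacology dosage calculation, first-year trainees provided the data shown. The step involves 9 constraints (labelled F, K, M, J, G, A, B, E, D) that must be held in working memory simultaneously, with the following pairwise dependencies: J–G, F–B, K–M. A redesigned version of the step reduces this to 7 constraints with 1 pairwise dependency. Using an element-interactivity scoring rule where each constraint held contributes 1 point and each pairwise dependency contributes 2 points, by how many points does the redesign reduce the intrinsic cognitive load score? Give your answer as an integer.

6

Original: 9 × 1 + 3 × 2 = 9 + 6 = 15.
Redesigned: 7 × 1 + 1 × 2 = 7 + 2 = 9.
Reduction = 15 − 9 = 6.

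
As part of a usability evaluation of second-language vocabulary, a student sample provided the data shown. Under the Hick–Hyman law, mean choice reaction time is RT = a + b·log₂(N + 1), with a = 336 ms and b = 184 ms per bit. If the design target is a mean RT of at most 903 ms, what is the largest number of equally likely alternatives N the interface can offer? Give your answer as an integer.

Set 336 + 184·log₂(N + 1) ≤ 903.
log₂(N + 1) ≤ (903 − 336) / 184 = 3.0815.
N + 1 ≤ 2^3.0815 = 8.4649.
N ≤ 7.4649, so the largest integer N is 7.

7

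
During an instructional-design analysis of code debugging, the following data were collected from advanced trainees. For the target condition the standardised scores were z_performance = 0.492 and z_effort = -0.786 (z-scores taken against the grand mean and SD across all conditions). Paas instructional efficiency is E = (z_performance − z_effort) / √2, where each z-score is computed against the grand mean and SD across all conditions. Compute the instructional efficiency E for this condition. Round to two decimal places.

0.90

z_P − z_E = 0.492 − (-0.786) = 1.2780.
E = 1.2780 / √2 = 1.2780 / 1.41421 = 0.9037 ≈ 0.90.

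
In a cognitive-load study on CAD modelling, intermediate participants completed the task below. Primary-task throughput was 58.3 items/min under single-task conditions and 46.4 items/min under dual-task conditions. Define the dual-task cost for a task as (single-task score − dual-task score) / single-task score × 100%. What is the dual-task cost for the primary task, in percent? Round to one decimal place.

20.4

Cost = (58.3 − 46.4) / 58.3 × 100%
     = 11.9000 / 58.3 × 100% = 20.4117%.
≈ 20.4%.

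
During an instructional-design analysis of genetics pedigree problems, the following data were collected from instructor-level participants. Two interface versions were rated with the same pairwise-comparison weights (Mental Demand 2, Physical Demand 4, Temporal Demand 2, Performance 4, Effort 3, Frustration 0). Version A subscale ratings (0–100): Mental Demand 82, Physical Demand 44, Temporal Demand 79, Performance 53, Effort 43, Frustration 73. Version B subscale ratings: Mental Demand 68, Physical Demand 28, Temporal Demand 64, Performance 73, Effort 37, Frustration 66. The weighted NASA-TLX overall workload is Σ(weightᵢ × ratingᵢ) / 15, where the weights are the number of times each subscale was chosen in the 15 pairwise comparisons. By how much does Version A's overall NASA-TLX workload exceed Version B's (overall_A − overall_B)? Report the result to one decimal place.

Version A weighted sum = 2·82 + 4·44 + 2·79 + 4·53 + 3·43 + 0·73 = 164 + 176 + 158 + 212 + 129 + 0 = 839; overall_A = 839/15 = 55.9333.
Version B weighted sum = 2·68 + 4·28 + 2·64 + 4·73 + 3·37 + 0·66 = 136 + 112 + 128 + 292 + 111 + 0 = 779; overall_B = 779/15 = 51.9333.
Difference = 55.9333 − 51.9333 = 4.0000 ≈ 4.0.

4.0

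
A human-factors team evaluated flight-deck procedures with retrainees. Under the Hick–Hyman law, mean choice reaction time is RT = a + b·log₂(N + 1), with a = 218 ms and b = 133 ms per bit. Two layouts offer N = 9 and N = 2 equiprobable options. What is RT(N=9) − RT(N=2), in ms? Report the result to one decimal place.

RT(9) = 218 + 133·log₂(10) = 218 + 133·3.3219 = 659.8127 ms.
RT(2) = 218 + 133·log₂(3) = 218 + 133·1.5850 = 428.8050 ms.
Difference = 659.8127 − 428.8050 = 231.0077 ≈ 231.0 ms.

231.0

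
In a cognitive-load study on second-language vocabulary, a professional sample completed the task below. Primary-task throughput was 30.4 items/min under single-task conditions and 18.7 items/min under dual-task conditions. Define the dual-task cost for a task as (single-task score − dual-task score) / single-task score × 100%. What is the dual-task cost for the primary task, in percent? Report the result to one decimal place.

38.5

Cost = (30.4 − 18.7) / 30.4 × 100%
     = 11.7000 / 30.4 × 100% = 38.4868%.
≈ 38.5%.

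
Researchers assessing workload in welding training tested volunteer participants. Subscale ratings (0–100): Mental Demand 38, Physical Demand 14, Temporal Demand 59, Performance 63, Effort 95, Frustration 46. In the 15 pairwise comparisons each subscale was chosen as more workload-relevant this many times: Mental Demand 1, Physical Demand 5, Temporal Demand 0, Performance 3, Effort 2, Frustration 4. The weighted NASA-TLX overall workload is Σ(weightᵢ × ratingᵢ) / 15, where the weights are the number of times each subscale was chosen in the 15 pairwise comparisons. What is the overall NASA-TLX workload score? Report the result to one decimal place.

The tallies are the weights (they sum to 15).
Weighted sum = 1·38 + 5·14 + 0·59 + 3·63 + 2·95 + 4·46
            = 38 + 70 + 0 + 189 + 190 + 184 = 671.
Overall workload = 671 / 15 = 44.7333 ≈ 44.7.

44.7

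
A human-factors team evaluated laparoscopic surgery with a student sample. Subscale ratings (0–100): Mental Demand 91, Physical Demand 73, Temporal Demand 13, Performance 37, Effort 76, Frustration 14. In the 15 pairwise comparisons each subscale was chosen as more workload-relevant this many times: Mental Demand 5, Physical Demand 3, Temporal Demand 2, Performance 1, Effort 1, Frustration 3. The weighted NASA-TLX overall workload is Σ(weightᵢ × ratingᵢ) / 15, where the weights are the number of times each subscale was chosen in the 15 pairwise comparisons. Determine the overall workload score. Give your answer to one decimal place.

The tallies are the weights (they sum to 15).
Weighted sum = 5·91 + 3·73 + 2·13 + 1·37 + 1·76 + 3·14
            = 455 + 219 + 26 + 37 + 76 + 42 = 855.
Overall workload = 855 / 15 = 57.0000 ≈ 57.0.

57.0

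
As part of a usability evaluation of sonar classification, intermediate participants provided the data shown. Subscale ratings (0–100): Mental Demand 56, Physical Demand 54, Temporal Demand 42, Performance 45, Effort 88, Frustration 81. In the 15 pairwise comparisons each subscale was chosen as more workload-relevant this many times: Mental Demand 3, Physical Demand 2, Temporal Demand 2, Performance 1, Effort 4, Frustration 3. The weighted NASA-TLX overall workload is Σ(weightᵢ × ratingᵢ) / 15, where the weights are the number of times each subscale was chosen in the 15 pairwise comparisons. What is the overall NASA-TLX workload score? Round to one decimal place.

66.7

The tallies are the weights (they sum to 15).
Weighted sum = 3·56 + 2·54 + 2·42 + 1·45 + 4·88 + 3·81
            = 168 + 108 + 84 + 45 + 352 + 243 = 1000.
Overall workload = 1000 / 15 = 66.6667 ≈ 66.7.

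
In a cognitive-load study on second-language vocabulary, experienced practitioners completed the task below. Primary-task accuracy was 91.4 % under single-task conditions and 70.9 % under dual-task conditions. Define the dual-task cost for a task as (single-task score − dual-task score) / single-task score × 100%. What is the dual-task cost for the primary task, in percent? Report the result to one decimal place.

Cost = (91.4 − 70.9) / 91.4 × 100%
     = 20.5000 / 91.4 × 100% = 22.4289%.
≈ 22.4%.

22.4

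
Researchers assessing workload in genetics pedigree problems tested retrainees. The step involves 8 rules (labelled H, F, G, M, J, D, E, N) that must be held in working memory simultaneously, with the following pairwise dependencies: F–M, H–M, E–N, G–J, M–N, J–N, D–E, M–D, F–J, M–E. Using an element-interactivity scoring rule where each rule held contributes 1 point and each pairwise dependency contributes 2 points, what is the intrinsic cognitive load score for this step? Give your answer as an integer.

28

Count of rules held simultaneously: 8.
Count of pairwise dependencies listed: 10.
Element contribution: 8 × 1 = 8.
Interaction contribution: 10 × 2 = 20.
Intrinsic load = 8 + 20 = 28.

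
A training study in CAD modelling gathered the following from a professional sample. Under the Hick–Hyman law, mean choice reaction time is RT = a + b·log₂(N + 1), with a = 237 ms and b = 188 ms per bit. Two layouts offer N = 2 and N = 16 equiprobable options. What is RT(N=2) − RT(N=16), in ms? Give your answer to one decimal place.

-470.5

RT(2) = 237 + 188·log₂(3) = 237 + 188·1.5850 = 534.9800 ms.
RT(16) = 237 + 188·log₂(17) = 237 + 188·4.0875 = 1005.4500 ms.
Difference = 534.9800 − 1005.4500 = -470.4700 ≈ -470.5 ms.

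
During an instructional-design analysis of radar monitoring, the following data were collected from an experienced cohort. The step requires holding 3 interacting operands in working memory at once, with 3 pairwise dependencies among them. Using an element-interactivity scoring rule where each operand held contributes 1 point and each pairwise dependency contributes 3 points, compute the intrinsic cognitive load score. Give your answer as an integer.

12

Element contribution: 3 × 1 = 3.
Interaction contribution: 3 × 3 = 9.
Intrinsic load = 3 + 9 = 12.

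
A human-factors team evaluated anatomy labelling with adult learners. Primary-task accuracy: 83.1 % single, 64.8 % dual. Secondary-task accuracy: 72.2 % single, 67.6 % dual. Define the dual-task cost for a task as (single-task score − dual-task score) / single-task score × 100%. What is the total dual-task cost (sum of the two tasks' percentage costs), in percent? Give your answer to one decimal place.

Primary cost = (83.1 − 64.8) / 83.1 × 100% = 22.0217%.
Secondary cost = (72.2 − 67.6) / 72.2 × 100% = 6.3712%.
Total = 22.0217% + 6.3712% = 28.3929% ≈ 28.4%.

28.4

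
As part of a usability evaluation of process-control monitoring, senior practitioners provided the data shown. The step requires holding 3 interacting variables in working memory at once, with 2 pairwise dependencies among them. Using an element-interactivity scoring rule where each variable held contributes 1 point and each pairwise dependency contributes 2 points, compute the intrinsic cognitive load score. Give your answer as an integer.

7

Element contribution: 3 × 1 = 3.
Interaction contribution: 2 × 2 = 4.
Intrinsic load = 3 + 4 = 7.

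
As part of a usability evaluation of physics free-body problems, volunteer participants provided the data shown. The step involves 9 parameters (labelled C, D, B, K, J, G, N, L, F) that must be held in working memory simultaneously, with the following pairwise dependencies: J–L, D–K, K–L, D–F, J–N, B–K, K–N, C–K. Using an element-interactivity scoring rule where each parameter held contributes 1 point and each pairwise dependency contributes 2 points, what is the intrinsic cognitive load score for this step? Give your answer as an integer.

Count of parameters held simultaneously: 9.
Count of pairwise dependencies listed: 8.
Element contribution: 9 × 1 = 9.
Interaction contribution: 8 × 2 = 16.
Intrinsic load = 9 + 16 = 25.

25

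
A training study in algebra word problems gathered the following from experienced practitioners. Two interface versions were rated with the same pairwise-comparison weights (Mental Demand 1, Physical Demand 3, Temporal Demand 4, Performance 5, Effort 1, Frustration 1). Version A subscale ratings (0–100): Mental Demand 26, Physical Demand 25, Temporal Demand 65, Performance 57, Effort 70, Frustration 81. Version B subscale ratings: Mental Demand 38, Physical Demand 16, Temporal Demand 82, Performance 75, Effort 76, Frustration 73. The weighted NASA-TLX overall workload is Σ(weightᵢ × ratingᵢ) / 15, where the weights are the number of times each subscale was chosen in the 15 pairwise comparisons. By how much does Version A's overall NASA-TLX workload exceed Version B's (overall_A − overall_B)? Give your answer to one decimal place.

-9.4

Version A weighted sum = 1·26 + 3·25 + 4·65 + 5·57 + 1·70 + 1·81 = 26 + 75 + 260 + 285 + 70 + 81 = 797; overall_A = 797/15 = 53.1333.
Version B weighted sum = 1·38 + 3·16 + 4·82 + 5·75 + 1·76 + 1·73 = 38 + 48 + 328 + 375 + 76 + 73 = 938; overall_B = 938/15 = 62.5333.
Difference = 53.1333 − 62.5333 = -9.4000 ≈ -9.4.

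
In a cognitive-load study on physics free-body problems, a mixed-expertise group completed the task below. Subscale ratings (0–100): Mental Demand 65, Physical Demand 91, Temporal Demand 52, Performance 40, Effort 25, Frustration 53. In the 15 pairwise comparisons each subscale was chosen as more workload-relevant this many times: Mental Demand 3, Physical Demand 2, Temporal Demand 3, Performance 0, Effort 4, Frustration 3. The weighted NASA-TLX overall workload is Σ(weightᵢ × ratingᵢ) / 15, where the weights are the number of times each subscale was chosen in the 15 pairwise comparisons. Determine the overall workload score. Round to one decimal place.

52.8

The tallies are the weights (they sum to 15).
Weighted sum = 3·65 + 2·91 + 3·52 + 0·40 + 4·25 + 3·53
            = 195 + 182 + 156 + 0 + 100 + 159 = 792.
Overall workload = 792 / 15 = 52.8000 ≈ 52.8.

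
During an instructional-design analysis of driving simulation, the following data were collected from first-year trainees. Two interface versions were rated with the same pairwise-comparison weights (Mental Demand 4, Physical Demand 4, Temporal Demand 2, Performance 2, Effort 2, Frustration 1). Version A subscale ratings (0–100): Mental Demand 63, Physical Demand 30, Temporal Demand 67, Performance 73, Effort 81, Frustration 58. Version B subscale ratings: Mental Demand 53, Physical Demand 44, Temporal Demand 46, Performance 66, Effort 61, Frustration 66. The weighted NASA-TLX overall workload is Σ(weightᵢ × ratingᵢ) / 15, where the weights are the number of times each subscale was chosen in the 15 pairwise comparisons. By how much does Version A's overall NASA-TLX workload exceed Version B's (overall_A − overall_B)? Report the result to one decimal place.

Version A weighted sum = 4·63 + 4·30 + 2·67 + 2·73 + 2·81 + 1·58 = 252 + 120 + 134 + 146 + 162 + 58 = 872; overall_A = 872/15 = 58.1333.
Version B weighted sum = 4·53 + 4·44 + 2·46 + 2·66 + 2·61 + 1·66 = 212 + 176 + 92 + 132 + 122 + 66 = 800; overall_B = 800/15 = 53.3333.
Difference = 58.1333 − 53.3333 = 4.8000 ≈ 4.8.

4.8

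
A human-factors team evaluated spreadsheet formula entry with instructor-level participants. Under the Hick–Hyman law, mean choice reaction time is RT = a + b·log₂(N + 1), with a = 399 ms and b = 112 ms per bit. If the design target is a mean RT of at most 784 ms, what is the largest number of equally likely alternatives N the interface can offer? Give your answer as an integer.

Set 399 + 112·log₂(N + 1) ≤ 784.
log₂(N + 1) ≤ (784 − 399) / 112 = 3.4375.
N + 1 ≤ 2^3.4375 = 10.8340.
N ≤ 9.8340, so the largest integer N is 9.

9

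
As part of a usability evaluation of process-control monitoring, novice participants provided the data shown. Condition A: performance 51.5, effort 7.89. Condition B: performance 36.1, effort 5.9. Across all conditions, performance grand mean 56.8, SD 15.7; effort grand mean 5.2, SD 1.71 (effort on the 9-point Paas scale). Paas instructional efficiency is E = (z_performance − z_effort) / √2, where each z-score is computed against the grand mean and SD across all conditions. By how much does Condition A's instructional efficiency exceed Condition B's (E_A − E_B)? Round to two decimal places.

-0.13

Condition A: z_P = (51.5 − 56.8)/15.7 = -0.3376; z_E = (7.89 − 5.2)/1.71 = 1.5731; E_A = (-0.3376 − 1.5731)/√2 = -1.3511.
Condition B: z_P = (36.1 − 56.8)/15.7 = -1.3185; z_E = (5.9 − 5.2)/1.71 = 0.4094; E_B = (-1.3185 − 0.4094)/√2 = -1.2218.
E_A − E_B = -1.3511 − (-1.2218) = -0.1293 ≈ -0.13.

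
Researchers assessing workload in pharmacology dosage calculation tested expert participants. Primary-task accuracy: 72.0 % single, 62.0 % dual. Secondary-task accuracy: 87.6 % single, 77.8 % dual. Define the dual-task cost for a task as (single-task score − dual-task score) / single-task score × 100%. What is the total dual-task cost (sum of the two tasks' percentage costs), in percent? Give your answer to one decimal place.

25.1

Primary cost = (72.0 − 62.0) / 72.0 × 100% = 13.8889%.
Secondary cost = (87.6 − 77.8) / 87.6 × 100% = 11.1872%.
Total = 13.8889% + 11.1872% = 25.0761% ≈ 25.1%.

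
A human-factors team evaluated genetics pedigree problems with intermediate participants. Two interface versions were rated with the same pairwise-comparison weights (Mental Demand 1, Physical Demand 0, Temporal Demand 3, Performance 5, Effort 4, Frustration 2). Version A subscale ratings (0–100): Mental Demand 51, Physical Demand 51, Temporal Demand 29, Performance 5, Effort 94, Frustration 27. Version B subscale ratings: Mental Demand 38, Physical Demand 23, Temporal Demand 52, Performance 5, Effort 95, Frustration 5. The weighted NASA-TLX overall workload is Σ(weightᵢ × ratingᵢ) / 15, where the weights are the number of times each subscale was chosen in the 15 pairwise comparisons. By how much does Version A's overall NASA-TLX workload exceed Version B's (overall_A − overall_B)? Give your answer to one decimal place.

Version A weighted sum = 1·51 + 0·51 + 3·29 + 5·5 + 4·94 + 2·27 = 51 + 0 + 87 + 25 + 376 + 54 = 593; overall_A = 593/15 = 39.5333.
Version B weighted sum = 1·38 + 0·23 + 3·52 + 5·5 + 4·95 + 2·5 = 38 + 0 + 156 + 25 + 380 + 10 = 609; overall_B = 609/15 = 40.6000.
Difference = 39.5333 − 40.6000 = -1.0667 ≈ -1.1.

-1.1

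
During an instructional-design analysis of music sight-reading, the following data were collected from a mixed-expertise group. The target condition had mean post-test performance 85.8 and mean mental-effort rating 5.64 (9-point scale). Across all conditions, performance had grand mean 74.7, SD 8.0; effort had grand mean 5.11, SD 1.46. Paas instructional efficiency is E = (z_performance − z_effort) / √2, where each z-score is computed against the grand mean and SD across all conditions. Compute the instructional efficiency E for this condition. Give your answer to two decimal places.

z_performance = (85.8 − 74.7) / 8.0 = 11.1000 / 8.0 = 1.3875.
z_effort = (5.64 − 5.11) / 1.46 = 0.5300 / 1.46 = 0.3630.
z_P − z_E = 1.3875 − 0.3630 = 1.0245.
E = 1.0245 / √2 = 1.0245 / 1.41421 = 0.7244 ≈ 0.72.

0.72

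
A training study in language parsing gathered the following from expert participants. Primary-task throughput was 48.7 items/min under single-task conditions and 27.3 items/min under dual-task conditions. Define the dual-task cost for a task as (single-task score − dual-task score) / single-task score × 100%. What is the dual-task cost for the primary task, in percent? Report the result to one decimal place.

Cost = (48.7 − 27.3) / 48.7 × 100%
     = 21.4000 / 48.7 × 100% = 43.9425%.
≈ 43.9%.

43.9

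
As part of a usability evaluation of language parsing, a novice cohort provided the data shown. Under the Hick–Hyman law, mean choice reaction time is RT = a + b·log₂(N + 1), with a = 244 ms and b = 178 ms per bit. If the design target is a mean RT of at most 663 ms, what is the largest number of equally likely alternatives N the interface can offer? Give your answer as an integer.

Set 244 + 178·log₂(N + 1) ≤ 663.
log₂(N + 1) ≤ (663 − 244) / 178 = 2.3539.
N + 1 ≤ 2^2.3539 = 5.1120.
N ≤ 4.1120, so the largest integer N is 4.

4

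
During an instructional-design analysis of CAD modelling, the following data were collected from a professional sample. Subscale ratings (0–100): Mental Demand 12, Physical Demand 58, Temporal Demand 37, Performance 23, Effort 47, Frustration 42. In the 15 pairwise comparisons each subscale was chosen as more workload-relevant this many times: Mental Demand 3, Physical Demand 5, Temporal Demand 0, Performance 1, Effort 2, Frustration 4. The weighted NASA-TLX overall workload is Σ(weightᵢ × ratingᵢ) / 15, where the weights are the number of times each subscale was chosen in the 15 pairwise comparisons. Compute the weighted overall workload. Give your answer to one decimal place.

The tallies are the weights (they sum to 15).
Weighted sum = 3·12 + 5·58 + 0·37 + 1·23 + 2·47 + 4·42
            = 36 + 290 + 0 + 23 + 94 + 168 = 611.
Overall workload = 611 / 15 = 40.7333 ≈ 40.7.

40.7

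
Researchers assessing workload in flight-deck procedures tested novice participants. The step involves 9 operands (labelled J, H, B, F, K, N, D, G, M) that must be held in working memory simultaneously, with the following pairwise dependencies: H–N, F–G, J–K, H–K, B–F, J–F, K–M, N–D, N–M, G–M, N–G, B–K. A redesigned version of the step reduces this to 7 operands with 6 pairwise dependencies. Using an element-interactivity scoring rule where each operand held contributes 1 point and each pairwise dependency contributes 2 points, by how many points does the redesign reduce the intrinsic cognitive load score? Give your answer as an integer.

Original: 9 × 1 + 12 × 2 = 9 + 24 = 33.
Redesigned: 7 × 1 + 6 × 2 = 7 + 12 = 19.
Reduction = 33 − 19 = 14.

14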